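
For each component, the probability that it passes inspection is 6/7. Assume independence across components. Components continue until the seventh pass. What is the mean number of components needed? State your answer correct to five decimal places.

Y = total components until the seventh success; negative binomial with r=7, p=0.857143.
E[Y] = r / p = 7 / 0.857143 = 8.1666667

8.16667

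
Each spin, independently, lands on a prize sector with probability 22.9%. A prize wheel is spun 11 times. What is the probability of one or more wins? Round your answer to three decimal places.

0.943

P(at least one) = 1 − P(none) = 1 − (1 − 0.229)^11
= 1 − 0.05723 = 0.94277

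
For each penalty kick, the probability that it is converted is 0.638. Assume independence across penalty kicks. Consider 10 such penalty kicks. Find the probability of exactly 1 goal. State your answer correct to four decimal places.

0.0007

X ~ Binomial(n=10, p=0.638).
P(X=1) = C(10,1) · p^1 · (1−p)^9
= 10 · 0.638 · 0.00010675 = 0.000681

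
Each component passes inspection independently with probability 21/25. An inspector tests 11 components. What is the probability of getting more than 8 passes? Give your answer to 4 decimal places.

X ~ Binomial(11, 0.84); P(X ≥ 9) = Σ C(11,k) p^k (1−p)^(11−k) over k:
  k=9: C(11,9)·0.84^9·0.16^2 = 0.293168
  k=10: C(11,10)·0.84^10·0.16^1 = 0.307826
  k=11: C(11,11)·0.84^11·0.16^0 = 0.146917
Total = 0.747911

0.7479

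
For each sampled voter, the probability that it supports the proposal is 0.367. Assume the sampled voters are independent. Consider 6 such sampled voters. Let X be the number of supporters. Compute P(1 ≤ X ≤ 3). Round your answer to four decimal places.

0.7989

X ~ Binomial(6, 0.367); P(1 ≤ X ≤ 3) = Σ C(6,k) p^k (1−p)^(6−k) over k:
  k=1: C(6,1)·0.367^1·0.633^5 = 0.223788
  k=2: C(6,2)·0.367^2·0.633^4 = 0.324368
  k=3: C(6,3)·0.367^3·0.633^3 = 0.250749
Total = 0.798905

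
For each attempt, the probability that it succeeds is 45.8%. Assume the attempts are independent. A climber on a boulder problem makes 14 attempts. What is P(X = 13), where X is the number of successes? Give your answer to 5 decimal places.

0.00030

X ~ Binomial(n=14, p=0.458).
P(X=13) = C(14,13) · p^13 · (1−p)^1
= 14 · 3.9017e-05 · 0.542 = 0.0002961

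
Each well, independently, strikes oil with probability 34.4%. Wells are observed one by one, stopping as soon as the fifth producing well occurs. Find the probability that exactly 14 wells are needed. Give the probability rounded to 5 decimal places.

Y = trial on which the fifth success occurs; negative binomial, r=5, p=0.344.
P(Y=14) = C(13,4) · p^5 · (1−p)^9
= 715 · 0.0048172 · 0.022498 = 0.0774877

0.07749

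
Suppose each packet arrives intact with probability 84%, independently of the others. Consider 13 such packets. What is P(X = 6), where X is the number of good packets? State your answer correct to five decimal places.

X ~ Binomial(n=13, p=0.84).
P(X=6) = C(13,6) · p^6 · (1−p)^7
= 1716 · 0.3513 · 2.6844e-06 = 0.0016182

0.00162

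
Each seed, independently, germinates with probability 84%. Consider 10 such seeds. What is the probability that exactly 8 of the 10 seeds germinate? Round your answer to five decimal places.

0.28555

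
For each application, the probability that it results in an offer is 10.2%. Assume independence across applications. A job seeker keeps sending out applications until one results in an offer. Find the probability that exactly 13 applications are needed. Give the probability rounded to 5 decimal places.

0.02805

Geometric (trials to first success), p = 0.102.
P(Y = 13) = (1−p)^12 · p = 0.27499 · 0.102 = 0.0280489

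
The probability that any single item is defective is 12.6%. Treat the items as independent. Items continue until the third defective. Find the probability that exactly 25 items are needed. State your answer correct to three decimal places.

Y = trial on which the third success occurs; negative binomial, r=3, p=0.126.
P(Y=25) = C(24,2) · p^3 · (1−p)^22
= 276 · 0.0020004 · 0.051672 = 0.02853

0.029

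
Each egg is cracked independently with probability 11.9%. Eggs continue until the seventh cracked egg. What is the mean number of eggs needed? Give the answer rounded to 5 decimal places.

58.82353

Y = total eggs until the seventh success; negative binomial with r=7, p=0.119.
E[Y] = r / p = 7 / 0.119 = 58.8235294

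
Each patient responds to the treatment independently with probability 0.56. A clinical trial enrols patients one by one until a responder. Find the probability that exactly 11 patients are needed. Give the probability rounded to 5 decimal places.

0.00015

Geometric (trials to first success), p = 0.56.
P(Y = 11) = (1−p)^10 · p = 0.00027197 · 0.56 = 0.0001523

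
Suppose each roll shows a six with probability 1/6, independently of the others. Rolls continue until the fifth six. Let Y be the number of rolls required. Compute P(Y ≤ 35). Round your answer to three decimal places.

0.716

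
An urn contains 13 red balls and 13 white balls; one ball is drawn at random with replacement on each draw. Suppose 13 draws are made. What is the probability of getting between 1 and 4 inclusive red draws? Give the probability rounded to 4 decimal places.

X ~ Binomial(13, 0.50); P(1 ≤ X ≤ 4) = Σ C(13,k) p^k (1−p)^(13−k) over k:
  k=1: C(13,1)·0.50^1·0.50^12 = 0.001587
  k=2: C(13,2)·0.50^2·0.50^11 = 0.009521
  k=3: C(13,3)·0.50^3·0.50^10 = 0.034912
  k=4: C(13,4)·0.50^4·0.50^9 = 0.087280
Total = 0.133301

0.1333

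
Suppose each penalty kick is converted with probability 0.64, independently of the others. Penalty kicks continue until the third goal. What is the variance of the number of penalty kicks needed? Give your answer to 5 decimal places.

Y = total penalty kicks until the third success; negative binomial with r=3, p=0.64.
Var(Y) = r(1−p)/p² = 3·0.36 / 0.64² = 2.6367188

2.63672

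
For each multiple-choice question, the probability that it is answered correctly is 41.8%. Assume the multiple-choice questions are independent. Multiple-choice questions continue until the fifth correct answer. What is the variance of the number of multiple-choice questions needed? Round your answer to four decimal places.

Y = total multiple-choice questions until the fifth success; negative binomial with r=5, p=0.418.
Var(Y) = r(1−p)/p² = 5·0.582 / 0.418² = 16.654838

16.6548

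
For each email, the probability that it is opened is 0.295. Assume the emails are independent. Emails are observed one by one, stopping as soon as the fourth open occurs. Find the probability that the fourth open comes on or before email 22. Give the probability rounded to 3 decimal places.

0.925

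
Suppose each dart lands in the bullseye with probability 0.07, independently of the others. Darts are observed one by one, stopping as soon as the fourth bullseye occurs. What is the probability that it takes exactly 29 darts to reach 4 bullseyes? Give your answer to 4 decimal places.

Y = trial on which the fourth success occurs; negative binomial, r=4, p=0.07.
P(Y=29) = C(28,3) · p^4 · (1−p)^25
= 3276 · 2.401e-05 · 0.16296 = 0.012818

0.0128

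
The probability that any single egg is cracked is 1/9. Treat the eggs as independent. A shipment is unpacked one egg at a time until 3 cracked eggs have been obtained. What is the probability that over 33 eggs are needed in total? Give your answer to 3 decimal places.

Needing more than 33 eggs ⇔ fewer than 3 successes in the first 33. With X ~ Binomial(33, 0.111111), P(Y > 33) = P(X ≤ 2).
  k=0: C(33,0)·0.111111^0·0.888889^33 = 0.02051
  k=1: C(33,1)·0.111111^1·0.888889^32 = 0.08460
  k=2: C(33,2)·0.111111^2·0.888889^31 = 0.16921
P(X ≤ 2) = 0.27432

0.274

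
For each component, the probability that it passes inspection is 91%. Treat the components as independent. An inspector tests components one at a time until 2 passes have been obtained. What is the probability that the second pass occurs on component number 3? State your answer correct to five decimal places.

0.14906

Y = trial on which the second success occurs; negative binomial, r=2, p=0.91.
P(Y=3) = C(2,1) · p^2 · (1−p)^1
= 2 · 0.8281 · 0.09 = 0.1490580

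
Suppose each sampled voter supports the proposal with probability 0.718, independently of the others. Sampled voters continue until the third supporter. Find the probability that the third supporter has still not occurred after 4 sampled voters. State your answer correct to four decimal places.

Needing more than 4 sampled voters ⇔ fewer than 3 successes in the first 4. With X ~ Binomial(4, 0.718), P(Y > 4) = P(X ≤ 2).
  k=0: C(4,0)·0.718^0·0.282^4 = 0.006324
  k=1: C(4,1)·0.718^1·0.282^3 = 0.064407
  k=2: C(4,2)·0.718^2·0.282^2 = 0.245979
P(X ≤ 2) = 0.316710

0.3167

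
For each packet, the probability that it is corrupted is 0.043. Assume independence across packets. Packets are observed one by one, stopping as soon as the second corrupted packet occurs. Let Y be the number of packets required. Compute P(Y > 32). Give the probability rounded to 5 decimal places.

Needing more than 32 packets ⇔ fewer than 2 successes in the first 32. With X ~ Binomial(32, 0.043), P(Y > 32) = P(X ≤ 1).
  k=0: C(32,0)·0.043^0·0.957^32 = 0.2450090
  k=1: C(32,1)·0.043^1·0.957^31 = 0.3522804
P(X ≤ 1) = 0.5972894

0.59729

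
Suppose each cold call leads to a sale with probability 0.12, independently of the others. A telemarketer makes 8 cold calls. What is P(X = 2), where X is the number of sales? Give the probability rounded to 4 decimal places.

0.1872

X ~ Binomial(n=8, p=0.12).
P(X=2) = C(8,2) · p^2 · (1−p)^6
= 28 · 0.0144 · 0.4644 = 0.187248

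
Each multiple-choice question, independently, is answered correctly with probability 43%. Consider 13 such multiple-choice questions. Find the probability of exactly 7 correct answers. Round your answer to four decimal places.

X ~ Binomial(n=13, p=0.43).
P(X=7) = C(13,7) · p^7 · (1−p)^6
= 1716 · 0.0027182 · 0.034296 = 0.159973

0.1600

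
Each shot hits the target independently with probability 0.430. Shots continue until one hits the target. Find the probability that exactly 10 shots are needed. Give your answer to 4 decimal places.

Geometric (trials to first success), p = 0.43.
P(Y = 10) = (1−p)^9 · p = 0.0063515 · 0.43 = 0.002731

0.0027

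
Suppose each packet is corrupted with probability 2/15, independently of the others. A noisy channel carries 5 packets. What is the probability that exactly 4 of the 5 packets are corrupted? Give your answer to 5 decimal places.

0.00137

X ~ Binomial(n=5, p=0.133333).
P(X=4) = C(5,4) · p^4 · (1−p)^1
= 5 · 0.00031605 · 0.86667 = 0.0013695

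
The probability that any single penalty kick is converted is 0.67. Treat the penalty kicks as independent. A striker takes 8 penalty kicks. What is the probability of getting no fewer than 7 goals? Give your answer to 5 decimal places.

0.20061

X ~ Binomial(8, 0.67); P(X ≥ 7) = Σ C(8,k) p^k (1−p)^(8−k) over k:
  k=7: C(8,7)·0.67^7·0.33^1 = 0.1600028
  k=8: C(8,8)·0.67^8·0.33^0 = 0.0406068
Total = 0.2006096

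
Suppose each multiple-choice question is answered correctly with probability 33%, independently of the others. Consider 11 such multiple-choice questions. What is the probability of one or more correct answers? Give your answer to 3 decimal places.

P(at least one) = 1 − P(none) = 1 − (1 − 0.33)^11
= 1 − 0.01221 = 0.98779

0.988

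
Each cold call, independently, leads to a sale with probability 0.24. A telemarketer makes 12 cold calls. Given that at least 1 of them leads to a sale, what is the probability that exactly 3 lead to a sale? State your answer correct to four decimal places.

X ~ Binomial(12, 0.24). Want P(X=3 | X≥1) = P(X=3) / P(X≥1).
P(X=3) = C(12,3)·0.24^3·0.76^9 = 0.257264
P(X≥1) = 1 − 0.037133 = 0.962867
Ratio = 0.257264 / 0.962867 = 0.267185

0.2672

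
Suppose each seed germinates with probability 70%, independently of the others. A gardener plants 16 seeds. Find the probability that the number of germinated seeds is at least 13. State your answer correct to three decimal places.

0.246

X ~ Binomial(16, 0.70); P(X ≥ 13) = Σ C(16,k) p^k (1−p)^(16−k) over k:
  k=13: C(16,13)·0.70^13·0.30^3 = 0.14650
  k=14: C(16,14)·0.70^14·0.30^2 = 0.07325
  k=15: C(16,15)·0.70^15·0.30^1 = 0.02279
  k=16: C(16,16)·0.70^16·0.30^0 = 0.00332
Total = 0.24586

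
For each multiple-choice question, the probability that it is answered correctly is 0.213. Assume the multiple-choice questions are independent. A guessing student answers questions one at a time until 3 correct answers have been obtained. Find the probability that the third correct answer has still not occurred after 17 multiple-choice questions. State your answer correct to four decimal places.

Needing more than 17 multiple-choice questions ⇔ fewer than 3 successes in the first 17. With X ~ Binomial(17, 0.213), P(Y > 17) = P(X ≤ 2).
  k=0: C(17,0)·0.213^0·0.787^17 = 0.017044
  k=1: C(17,1)·0.213^1·0.787^16 = 0.078420
  k=2: C(17,2)·0.213^2·0.787^15 = 0.169793
P(X ≤ 2) = 0.265256

0.2653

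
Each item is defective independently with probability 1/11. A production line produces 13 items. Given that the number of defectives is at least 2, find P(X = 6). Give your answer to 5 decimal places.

0.00149

X ~ Binomial(13, 0.090909). Want P(X=6 | X≥2) = P(X=6) / P(X≥2).
P(X=6) = C(13,6)·0.090909^6·0.909091^7 = 0.0004971
P(X≥2) = 1 − 0.2896644 − 0.3765637 = 0.3337719
Ratio = 0.0004971 / 0.3337719 = 0.0014892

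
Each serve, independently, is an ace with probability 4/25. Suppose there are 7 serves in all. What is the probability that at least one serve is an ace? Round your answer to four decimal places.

0.7049

P(at least one) = 1 − P(none) = 1 − (1 − 0.16)^7
= 1 − 0.295090 = 0.704910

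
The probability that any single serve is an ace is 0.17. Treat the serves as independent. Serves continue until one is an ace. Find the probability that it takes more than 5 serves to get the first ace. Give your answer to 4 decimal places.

0.3939

Y = number of serves to the first success; geometric, p = 0.17.
P(Y > 5) = P(first 5 all fail) = (1−p)^5 = 0.393904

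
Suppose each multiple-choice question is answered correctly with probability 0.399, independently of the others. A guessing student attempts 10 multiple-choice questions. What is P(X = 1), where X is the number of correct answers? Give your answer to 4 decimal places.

X ~ Binomial(n=10, p=0.399).
P(X=1) = C(10,1) · p^1 · (1−p)^9
= 10 · 0.399 · 0.01023 = 0.040817

0.0408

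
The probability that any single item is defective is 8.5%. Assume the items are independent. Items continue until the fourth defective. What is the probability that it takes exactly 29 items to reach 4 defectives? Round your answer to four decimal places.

0.0186

Y = trial on which the fourth success occurs; negative binomial, r=4, p=0.085.
P(Y=29) = C(28,3) · p^4 · (1−p)^25
= 3276 · 5.2201e-05 · 0.10852 = 0.018559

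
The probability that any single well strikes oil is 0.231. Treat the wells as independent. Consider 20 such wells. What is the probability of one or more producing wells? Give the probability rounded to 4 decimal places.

0.9948

P(at least one) = 1 − P(none) = 1 − (1 − 0.231)^20
= 1 − 0.005230 = 0.994770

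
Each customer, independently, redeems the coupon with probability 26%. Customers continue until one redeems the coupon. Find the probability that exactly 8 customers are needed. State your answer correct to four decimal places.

0.0316

Geometric (trials to first success), p = 0.26.
P(Y = 8) = (1−p)^7 · p = 0.12151 · 0.26 = 0.031593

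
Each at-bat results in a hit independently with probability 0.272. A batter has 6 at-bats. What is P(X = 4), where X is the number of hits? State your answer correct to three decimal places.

X ~ Binomial(n=6, p=0.272).
P(X=4) = C(6,4) · p^4 · (1−p)^2
= 15 · 0.0054736 · 0.52998 = 0.04351

0.044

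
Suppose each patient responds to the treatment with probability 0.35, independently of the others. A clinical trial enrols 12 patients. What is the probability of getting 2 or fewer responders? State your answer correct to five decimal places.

X ~ Binomial(12, 0.35); P(X ≤ 2) = Σ C(12,k) p^k (1−p)^(12−k) over k:
  k=0: C(12,0)·0.35^0·0.65^12 = 0.0056880
  k=1: C(12,1)·0.35^1·0.65^11 = 0.0367533
  k=2: C(12,2)·0.35^2·0.65^10 = 0.1088463
Total = 0.1512876

0.15129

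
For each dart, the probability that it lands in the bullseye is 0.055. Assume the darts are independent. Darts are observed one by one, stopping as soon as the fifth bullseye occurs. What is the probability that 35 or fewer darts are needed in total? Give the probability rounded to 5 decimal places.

0.04126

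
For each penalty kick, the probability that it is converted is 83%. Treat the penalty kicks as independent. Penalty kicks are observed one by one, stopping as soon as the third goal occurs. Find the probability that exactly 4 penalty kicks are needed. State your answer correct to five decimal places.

Y = trial on which the third success occurs; negative binomial, r=3, p=0.83.
P(Y=4) = C(3,2) · p^3 · (1−p)^1
= 3 · 0.57179 · 0.17 = 0.2916114

0.29161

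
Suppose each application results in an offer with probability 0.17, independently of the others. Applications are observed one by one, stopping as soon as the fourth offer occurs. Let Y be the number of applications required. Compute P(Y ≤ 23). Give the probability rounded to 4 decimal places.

Finishing within 23 applications ⇔ at least 4 successes in the first 23. With X ~ Binomial(23, 0.17), P(Y ≤ 23) = 1 − P(X ≤ 3).
  k=0: C(23,0)·0.17^0·0.83^23 = 0.013766
  k=1: C(23,1)·0.17^1·0.83^22 = 0.064848
  k=2: C(23,2)·0.17^2·0.83^21 = 0.146103
  k=3: C(23,3)·0.17^3·0.83^20 = 0.209473
1 − 0.434189 = 0.565811

0.5658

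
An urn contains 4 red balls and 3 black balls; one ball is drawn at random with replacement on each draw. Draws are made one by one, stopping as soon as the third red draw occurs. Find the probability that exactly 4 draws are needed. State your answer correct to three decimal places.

Y = trial on which the third success occurs; negative binomial, r=3, p=0.571429.
P(Y=4) = C(3,2) · p^3 · (1−p)^1
= 3 · 0.18659 · 0.42857 = 0.23990

0.240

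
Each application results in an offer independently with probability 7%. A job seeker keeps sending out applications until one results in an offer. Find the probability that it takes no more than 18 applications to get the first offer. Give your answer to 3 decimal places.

0.729

Y = number of applications to the first success; geometric, p = 0.07.
P(Y ≤ 18) = 1 − (1−p)^18 = 1 − 0.27083 = 0.72917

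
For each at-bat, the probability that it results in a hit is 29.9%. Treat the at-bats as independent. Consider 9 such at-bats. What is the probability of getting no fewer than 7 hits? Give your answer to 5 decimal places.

X ~ Binomial(9, 0.299); P(X ≥ 7) = Σ C(9,k) p^k (1−p)^(9−k) over k:
  k=7: C(9,7)·0.299^7·0.701^2 = 0.0037795
  k=8: C(9,8)·0.299^8·0.701^1 = 0.0004030
  k=9: C(9,9)·0.299^9·0.701^0 = 0.0000191
Total = 0.0042016

0.00420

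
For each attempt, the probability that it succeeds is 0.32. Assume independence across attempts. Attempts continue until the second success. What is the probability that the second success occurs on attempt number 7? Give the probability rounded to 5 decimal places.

0.08933

Y = trial on which the second success occurs; negative binomial, r=2, p=0.32.
P(Y=7) = C(6,1) · p^2 · (1−p)^5
= 6 · 0.1024 · 0.14539 = 0.0893297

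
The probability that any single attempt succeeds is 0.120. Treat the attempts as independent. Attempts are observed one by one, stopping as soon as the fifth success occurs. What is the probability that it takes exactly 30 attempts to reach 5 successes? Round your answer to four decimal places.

Y = trial on which the fifth success occurs; negative binomial, r=5, p=0.12.
P(Y=30) = C(29,4) · p^5 · (1−p)^25
= 23751 · 2.4883e-05 · 0.040932 = 0.024191

0.0242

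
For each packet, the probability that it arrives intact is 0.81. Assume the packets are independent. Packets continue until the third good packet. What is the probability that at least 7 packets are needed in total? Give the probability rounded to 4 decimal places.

0.0141

Needing more than 6 packets ⇔ fewer than 3 successes in the first 6. With X ~ Binomial(6, 0.81), P(Y > 6) = P(X ≤ 2).
  k=0: C(6,0)·0.81^0·0.19^6 = 0.000047
  k=1: C(6,1)·0.81^1·0.19^5 = 0.001203
  k=2: C(6,2)·0.81^2·0.19^4 = 0.012826
P(X ≤ 2) = 0.014076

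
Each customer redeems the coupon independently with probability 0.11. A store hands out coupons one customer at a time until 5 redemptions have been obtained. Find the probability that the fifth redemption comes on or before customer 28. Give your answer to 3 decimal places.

Finishing within 28 customers ⇔ at least 5 successes in the first 28. With X ~ Binomial(28, 0.11), P(Y ≤ 28) = 1 − P(X ≤ 4).
  k=0: C(28,0)·0.11^0·0.89^28 = 0.03828
  k=1: C(28,1)·0.11^1·0.89^27 = 0.13246
  k=2: C(28,2)·0.11^2·0.89^26 = 0.22101
  k=3: C(28,3)·0.11^3·0.89^25 = 0.23674
  k=4: C(28,4)·0.11^4·0.89^24 = 0.18288
1 − 0.81136 = 0.18864

0.189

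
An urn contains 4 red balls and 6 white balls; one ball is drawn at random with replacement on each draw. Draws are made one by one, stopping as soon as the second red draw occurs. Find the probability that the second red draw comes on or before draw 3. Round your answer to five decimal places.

0.35200

Finishing within 3 draws ⇔ at least 2 successes in the first 3. With X ~ Binomial(3, 0.40), P(Y ≤ 3) = 1 − P(X ≤ 1).
  k=0: C(3,0)·0.40^0·0.60^3 = 0.2160000
  k=1: C(3,1)·0.40^1·0.60^2 = 0.4320000
1 − 0.6480000 = 0.3520000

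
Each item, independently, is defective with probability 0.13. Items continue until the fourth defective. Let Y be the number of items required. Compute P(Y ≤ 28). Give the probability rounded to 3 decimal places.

Finishing within 28 items ⇔ at least 4 successes in the first 28. With X ~ Binomial(28, 0.13), P(Y ≤ 28) = 1 − P(X ≤ 3).
  k=0: C(28,0)·0.13^0·0.87^28 = 0.02026
  k=1: C(28,1)·0.13^1·0.87^27 = 0.08475
  k=2: C(28,2)·0.13^2·0.87^26 = 0.17095
  k=3: C(28,3)·0.13^3·0.87^25 = 0.22139
1 − 0.49734 = 0.50266

0.503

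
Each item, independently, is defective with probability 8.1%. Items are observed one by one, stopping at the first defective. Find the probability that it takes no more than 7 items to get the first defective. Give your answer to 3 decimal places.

Y = number of items to the first success; geometric, p = 0.081.
P(Y ≤ 7) = 1 − (1−p)^7 = 1 − 0.55362 = 0.44638

0.446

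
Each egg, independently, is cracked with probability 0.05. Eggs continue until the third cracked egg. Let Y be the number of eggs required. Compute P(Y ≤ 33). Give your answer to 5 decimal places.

0.22719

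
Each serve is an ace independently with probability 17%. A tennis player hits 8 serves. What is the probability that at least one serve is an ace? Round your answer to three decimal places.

P(at least one) = 1 − P(none) = 1 − (1 − 0.17)^8
= 1 − 0.22523 = 0.77477

0.775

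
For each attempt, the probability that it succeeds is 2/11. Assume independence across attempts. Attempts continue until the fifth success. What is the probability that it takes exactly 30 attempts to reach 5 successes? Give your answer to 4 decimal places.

0.0313

Y = trial on which the fifth success occurs; negative binomial, r=5, p=0.181818.
P(Y=30) = C(29,4) · p^5 · (1−p)^25
= 23751 · 0.00019869 · 0.0066259 = 0.031269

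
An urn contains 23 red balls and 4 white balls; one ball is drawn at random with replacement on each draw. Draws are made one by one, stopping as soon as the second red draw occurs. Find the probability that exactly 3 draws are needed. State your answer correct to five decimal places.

Y = trial on which the second success occurs; negative binomial, r=2, p=0.851852.
P(Y=3) = C(2,1) · p^2 · (1−p)^1
= 2 · 0.72565 · 0.14815 = 0.2150079

0.21501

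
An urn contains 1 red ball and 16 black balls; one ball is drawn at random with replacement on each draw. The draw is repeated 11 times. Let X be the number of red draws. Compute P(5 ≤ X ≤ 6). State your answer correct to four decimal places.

0.0002

X ~ Binomial(11, 0.058824); P(5 ≤ X ≤ 6) = Σ C(11,k) p^k (1−p)^(11−k) over k:
  k=5: C(11,5)·0.058824^5·0.941176^6 = 0.000226
  k=6: C(11,6)·0.058824^6·0.941176^5 = 0.000014
Total = 0.000240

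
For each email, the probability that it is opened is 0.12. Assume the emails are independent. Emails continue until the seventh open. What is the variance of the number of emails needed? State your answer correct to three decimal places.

Y = total emails until the seventh success; negative binomial with r=7, p=0.12.
Var(Y) = r(1−p)/p² = 7·0.88 / 0.12² = 427.77778

427.778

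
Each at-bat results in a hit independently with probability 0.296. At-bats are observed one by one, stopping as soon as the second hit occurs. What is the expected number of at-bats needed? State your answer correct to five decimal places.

Y = total at-bats until the second success; negative binomial with r=2, p=0.296.
E[Y] = r / p = 2 / 0.296 = 6.7567568

6.75676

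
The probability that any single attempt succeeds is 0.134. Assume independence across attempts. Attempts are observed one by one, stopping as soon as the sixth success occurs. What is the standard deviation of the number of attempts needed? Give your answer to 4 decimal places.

Y = total attempts until the sixth success; negative binomial with r=6, p=0.134.
SD(Y) = √[r(1−p)/p²] = √(289.374025) = 17.010997

17.0110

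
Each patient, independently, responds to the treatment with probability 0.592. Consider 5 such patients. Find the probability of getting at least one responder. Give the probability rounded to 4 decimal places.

0.9887

P(at least one) = 1 − P(none) = 1 − (1 − 0.592)^5
= 1 − 0.011306 = 0.988694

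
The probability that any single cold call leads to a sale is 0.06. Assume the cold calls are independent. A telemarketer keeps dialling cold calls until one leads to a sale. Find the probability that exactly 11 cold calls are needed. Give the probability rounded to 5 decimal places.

Geometric (trials to first success), p = 0.06.
P(Y = 11) = (1−p)^10 · p = 0.53862 · 0.06 = 0.0323169

0.03232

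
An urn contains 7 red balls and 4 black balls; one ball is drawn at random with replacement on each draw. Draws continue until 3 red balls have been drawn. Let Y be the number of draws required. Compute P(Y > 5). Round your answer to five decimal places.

0.25671

Needing more than 5 draws ⇔ fewer than 3 successes in the first 5. With X ~ Binomial(5, 0.636364), P(Y > 5) = P(X ≤ 2).
  k=0: C(5,0)·0.636364^0·0.363636^5 = 0.0063582
  k=1: C(5,1)·0.636364^1·0.363636^4 = 0.0556346
  k=2: C(5,2)·0.636364^2·0.363636^3 = 0.1947209
P(X ≤ 2) = 0.2567137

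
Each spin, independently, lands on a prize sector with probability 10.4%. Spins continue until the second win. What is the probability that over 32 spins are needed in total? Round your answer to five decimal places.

0.14037

Needing more than 32 spins ⇔ fewer than 2 successes in the first 32. With X ~ Binomial(32, 0.104), P(Y > 32) = P(X ≤ 1).
  k=0: C(32,0)·0.104^0·0.896^32 = 0.0297753
  k=1: C(32,1)·0.104^1·0.896^31 = 0.1105940
P(X ≤ 1) = 0.1403693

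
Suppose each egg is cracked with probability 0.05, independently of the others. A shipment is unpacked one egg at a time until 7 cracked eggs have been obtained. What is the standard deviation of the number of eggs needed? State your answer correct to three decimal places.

51.575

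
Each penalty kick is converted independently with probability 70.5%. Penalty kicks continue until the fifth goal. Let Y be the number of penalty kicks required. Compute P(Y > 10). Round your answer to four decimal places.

0.0438

Needing more than 10 penalty kicks ⇔ fewer than 5 successes in the first 10. With X ~ Binomial(10, 0.705), P(Y > 10) = P(X ≤ 4).
  k=0: C(10,0)·0.705^0·0.295^10 = 0.000005
  k=1: C(10,1)·0.705^1·0.295^9 = 0.000119
  k=2: C(10,2)·0.705^2·0.295^8 = 0.001283
  k=3: C(10,3)·0.705^3·0.295^7 = 0.008175
  k=4: C(10,4)·0.705^4·0.295^6 = 0.034191
P(X ≤ 4) = 0.043773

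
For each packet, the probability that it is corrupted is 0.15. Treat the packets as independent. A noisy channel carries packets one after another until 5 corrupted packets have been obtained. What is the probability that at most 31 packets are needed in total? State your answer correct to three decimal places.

Finishing within 31 packets ⇔ at least 5 successes in the first 31. With X ~ Binomial(31, 0.15), P(Y ≤ 31) = 1 − P(X ≤ 4).
  k=0: C(31,0)·0.15^0·0.85^31 = 0.00649
  k=1: C(31,1)·0.15^1·0.85^30 = 0.03548
  k=2: C(31,2)·0.15^2·0.85^29 = 0.09393
  k=3: C(31,3)·0.15^3·0.85^28 = 0.16023
  k=4: C(31,4)·0.15^4·0.85^27 = 0.19793
1 − 0.49405 = 0.50595

0.506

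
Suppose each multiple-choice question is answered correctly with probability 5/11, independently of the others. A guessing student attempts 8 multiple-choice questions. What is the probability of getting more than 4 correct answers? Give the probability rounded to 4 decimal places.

0.2691

X ~ Binomial(8, 0.454545); P(X ≥ 5) = Σ C(8,k) p^k (1−p)^(8−k) over k:
  k=5: C(8,5)·0.454545^5·0.545455^3 = 0.176340
  k=6: C(8,6)·0.454545^6·0.545455^2 = 0.073475
  k=7: C(8,7)·0.454545^7·0.545455^1 = 0.017494
  k=8: C(8,8)·0.454545^8·0.545455^0 = 0.001822
Total = 0.269131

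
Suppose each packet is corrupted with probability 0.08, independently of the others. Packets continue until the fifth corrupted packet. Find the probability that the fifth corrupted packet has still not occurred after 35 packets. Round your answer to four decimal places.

0.8557

Needing more than 35 packets ⇔ fewer than 5 successes in the first 35. With X ~ Binomial(35, 0.08), P(Y > 35) = P(X ≤ 4).
  k=0: C(35,0)·0.08^0·0.92^35 = 0.054022
  k=1: C(35,1)·0.08^1·0.92^34 = 0.164416
  k=2: C(35,2)·0.08^2·0.92^33 = 0.243050
  k=3: C(35,3)·0.08^3·0.92^32 = 0.232482
  k=4: C(35,4)·0.08^4·0.92^31 = 0.161727
P(X ≤ 4) = 0.855698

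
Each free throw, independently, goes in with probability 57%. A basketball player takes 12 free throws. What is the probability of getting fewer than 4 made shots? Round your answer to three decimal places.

0.026

X ~ Binomial(12, 0.57); P(X ≤ 3) = Σ C(12,k) p^k (1−p)^(12−k) over k:
  k=0: C(12,0)·0.57^0·0.43^12 = 0.00004
  k=1: C(12,1)·0.57^1·0.43^11 = 0.00064
  k=2: C(12,2)·0.57^2·0.43^10 = 0.00463
  k=3: C(12,3)·0.57^3·0.43^9 = 0.02048
Total = 0.02579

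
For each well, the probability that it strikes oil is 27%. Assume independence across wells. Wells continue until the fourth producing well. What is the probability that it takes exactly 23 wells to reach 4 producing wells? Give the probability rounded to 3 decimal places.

Y = trial on which the fourth success occurs; negative binomial, r=4, p=0.27.
P(Y=23) = C(22,3) · p^4 · (1−p)^19
= 1540 · 0.0053144 · 0.0025301 = 0.02071

0.021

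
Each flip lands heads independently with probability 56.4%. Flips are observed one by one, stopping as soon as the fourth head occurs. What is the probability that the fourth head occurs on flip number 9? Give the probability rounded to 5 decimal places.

0.08928

Y = trial on which the fourth success occurs; negative binomial, r=4, p=0.564.
P(Y=9) = C(8,3) · p^4 · (1−p)^5
= 56 · 0.10119 · 0.015756 = 0.0892764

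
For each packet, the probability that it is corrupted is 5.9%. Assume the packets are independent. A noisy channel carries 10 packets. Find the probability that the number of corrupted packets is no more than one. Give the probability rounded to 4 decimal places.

0.8857

X ~ Binomial(10, 0.059); P(X ≤ 1) = Σ C(10,k) p^k (1−p)^(10−k) over k:
  k=0: C(10,0)·0.059^0·0.941^10 = 0.544373
  k=1: C(10,1)·0.059^1·0.941^9 = 0.341318
Total = 0.885690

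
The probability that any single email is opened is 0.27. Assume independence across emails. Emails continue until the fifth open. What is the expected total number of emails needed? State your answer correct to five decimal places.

Y = total emails until the fifth success; negative binomial with r=5, p=0.27.
E[Y] = r / p = 5 / 0.27 = 18.5185185

18.51852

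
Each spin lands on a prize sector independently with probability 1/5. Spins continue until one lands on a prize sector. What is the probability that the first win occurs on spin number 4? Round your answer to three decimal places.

Geometric (trials to first success), p = 0.20.
P(Y = 4) = (1−p)^3 · p = 0.512 · 0.20 = 0.10240

0.102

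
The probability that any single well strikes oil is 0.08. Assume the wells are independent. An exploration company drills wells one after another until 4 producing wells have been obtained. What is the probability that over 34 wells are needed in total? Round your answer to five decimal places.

0.71245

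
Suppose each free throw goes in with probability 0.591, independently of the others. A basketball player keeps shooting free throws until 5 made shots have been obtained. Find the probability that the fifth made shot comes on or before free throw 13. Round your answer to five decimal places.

Finishing within 13 free throws ⇔ at least 5 successes in the first 13. With X ~ Binomial(13, 0.591), P(Y ≤ 13) = 1 − P(X ≤ 4).
  k=0: C(13,0)·0.591^0·0.409^13 = 0.0000090
  k=1: C(13,1)·0.591^1·0.409^12 = 0.0001683
  k=2: C(13,2)·0.591^2·0.409^11 = 0.0014596
  k=3: C(13,3)·0.591^3·0.409^10 = 0.0077332
  k=4: C(13,4)·0.591^4·0.409^9 = 0.0279361
1 − 0.0373062 = 0.9626938

0.96269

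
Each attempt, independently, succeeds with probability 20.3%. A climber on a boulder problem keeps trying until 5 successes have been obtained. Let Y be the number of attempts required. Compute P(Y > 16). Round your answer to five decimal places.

0.78916

Needing more than 16 attempts ⇔ fewer than 5 successes in the first 16. With X ~ Binomial(16, 0.203), P(Y > 16) = P(X ≤ 4).
  k=0: C(16,0)·0.203^0·0.797^16 = 0.0265053
  k=1: C(16,1)·0.203^1·0.797^15 = 0.1080167
  k=2: C(16,2)·0.203^2·0.797^14 = 0.2063430
  k=3: C(16,3)·0.203^3·0.797^13 = 0.2452643
  k=4: C(16,4)·0.203^4·0.797^12 = 0.2030277
P(X ≤ 4) = 0.7891571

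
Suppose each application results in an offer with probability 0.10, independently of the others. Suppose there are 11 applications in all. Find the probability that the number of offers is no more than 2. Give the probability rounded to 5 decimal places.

0.91044

X ~ Binomial(11, 0.10); P(X ≤ 2) = Σ C(11,k) p^k (1−p)^(11−k) over k:
  k=0: C(11,0)·0.10^0·0.90^11 = 0.3138106
  k=1: C(11,1)·0.10^1·0.90^10 = 0.3835463
  k=2: C(11,2)·0.10^2·0.90^9 = 0.2130813
Total = 0.9104381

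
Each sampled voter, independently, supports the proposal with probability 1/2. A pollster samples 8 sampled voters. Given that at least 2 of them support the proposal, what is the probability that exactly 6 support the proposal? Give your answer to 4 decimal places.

0.1134

X ~ Binomial(8, 0.50). Want P(X=6 | X≥2) = P(X=6) / P(X≥2).
P(X=6) = C(8,6)·0.50^6·0.50^2 = 0.109375
P(X≥2) = 1 − 0.003906 − 0.031250 = 0.964844
Ratio = 0.109375 / 0.964844 = 0.113360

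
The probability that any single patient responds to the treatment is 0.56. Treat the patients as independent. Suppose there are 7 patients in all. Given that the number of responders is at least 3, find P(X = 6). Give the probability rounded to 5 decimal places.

0.11049

X ~ Binomial(7, 0.56). Want P(X=6 | X≥3) = P(X=6) / P(X≥3).
P(X=6) = C(7,6)·0.56^6·0.44^1 = 0.0949902
P(X≥3) = 1 − 0.0031928 − 0.0284448 − 0.1086072 = 0.8597552
Ratio = 0.0949902 / 0.8597552 = 0.1104852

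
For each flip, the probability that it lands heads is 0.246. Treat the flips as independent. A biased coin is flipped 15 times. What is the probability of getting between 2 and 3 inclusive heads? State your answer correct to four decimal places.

0.3905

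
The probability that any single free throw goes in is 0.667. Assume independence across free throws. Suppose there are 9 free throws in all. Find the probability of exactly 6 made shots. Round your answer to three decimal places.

X ~ Binomial(n=9, p=0.667).
P(X=6) = C(9,6) · p^6 · (1−p)^3
= 84 · 0.088055 · 0.036926 = 0.27313

0.273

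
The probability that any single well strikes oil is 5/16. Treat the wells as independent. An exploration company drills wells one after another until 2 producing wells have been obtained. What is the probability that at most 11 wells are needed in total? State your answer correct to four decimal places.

0.9027

Finishing within 11 wells ⇔ at least 2 successes in the first 11. With X ~ Binomial(11, 0.3125), P(Y ≤ 11) = 1 − P(X ≤ 1).
  k=0: C(11,0)·0.3125^0·0.6875^11 = 0.016218
  k=1: C(11,1)·0.3125^1·0.6875^10 = 0.081090
1 − 0.097309 = 0.902691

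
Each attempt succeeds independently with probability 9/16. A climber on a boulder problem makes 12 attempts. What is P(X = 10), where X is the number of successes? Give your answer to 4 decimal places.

X ~ Binomial(n=12, p=0.5625).
P(X=10) = C(12,10) · p^10 · (1−p)^2
= 66 · 0.0031712 · 0.19141 = 0.040061

0.0401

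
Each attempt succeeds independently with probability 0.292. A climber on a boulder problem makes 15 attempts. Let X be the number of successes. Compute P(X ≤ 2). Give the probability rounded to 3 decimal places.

0.141

X ~ Binomial(15, 0.292); P(X ≤ 2) = Σ C(15,k) p^k (1−p)^(15−k) over k:
  k=0: C(15,0)·0.292^0·0.708^15 = 0.00563
  k=1: C(15,1)·0.292^1·0.708^14 = 0.03483
  k=2: C(15,2)·0.292^2·0.708^13 = 0.10055
Total = 0.14101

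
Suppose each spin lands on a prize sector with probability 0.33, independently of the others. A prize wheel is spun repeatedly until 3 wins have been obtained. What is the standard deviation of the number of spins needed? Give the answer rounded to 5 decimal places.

Y = total spins until the third success; negative binomial with r=3, p=0.33.
SD(Y) = √[r(1−p)/p²] = √(18.4573003) = 4.2961960

4.29620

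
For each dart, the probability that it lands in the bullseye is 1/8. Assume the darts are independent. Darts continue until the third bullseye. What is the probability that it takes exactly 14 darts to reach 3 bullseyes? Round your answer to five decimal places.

Y = trial on which the third success occurs; negative binomial, r=3, p=0.125.
P(Y=14) = C(13,2) · p^3 · (1−p)^11
= 78 · 0.0019531 · 0.23019 = 0.0350682

0.03507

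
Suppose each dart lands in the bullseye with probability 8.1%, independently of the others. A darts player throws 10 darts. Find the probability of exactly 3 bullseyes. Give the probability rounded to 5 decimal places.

X ~ Binomial(n=10, p=0.081).
P(X=3) = C(10,3) · p^3 · (1−p)^7
= 120 · 0.00053144 · 0.55362 = 0.0353057

0.03531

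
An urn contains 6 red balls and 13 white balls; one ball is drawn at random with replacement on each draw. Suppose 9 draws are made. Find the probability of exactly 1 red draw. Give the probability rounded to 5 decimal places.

X ~ Binomial(n=9, p=0.315789).
P(X=1) = C(9,1) · p^1 · (1−p)^8
= 9 · 0.31579 · 0.048031 = 0.1365080

0.13651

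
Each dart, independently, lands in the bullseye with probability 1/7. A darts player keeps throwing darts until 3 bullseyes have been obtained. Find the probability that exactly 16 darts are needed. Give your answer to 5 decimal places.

Y = trial on which the third success occurs; negative binomial, r=3, p=0.142857.
P(Y=16) = C(15,2) · p^3 · (1−p)^13
= 105 · 0.0029155 · 0.1348 = 0.0412655

0.04127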